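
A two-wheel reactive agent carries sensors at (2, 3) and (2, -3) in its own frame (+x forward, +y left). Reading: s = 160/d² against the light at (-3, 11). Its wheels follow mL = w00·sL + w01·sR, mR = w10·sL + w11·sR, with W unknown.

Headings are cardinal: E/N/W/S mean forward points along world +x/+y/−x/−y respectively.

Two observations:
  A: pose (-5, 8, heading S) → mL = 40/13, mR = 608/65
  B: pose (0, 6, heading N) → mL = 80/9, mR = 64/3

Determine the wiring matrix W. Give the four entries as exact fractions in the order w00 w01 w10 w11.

1/2 0 1 1

obs A: pose=(-5,8,S) → sL=80/13, sR=16/5, mL=40/13, mR=608/65
obs B: pose=(0,6,N) → sL=160/9, sR=32/9, mL=80/9, mR=64/3
sensor matrix S = [[80/13, 16/5], [160/9, 32/9]]; det S = -4096/117
solve [mL_A; mL_B] = S·[w00; w01] and [mR_A; mR_B] = S·[w10; w11]:
  w00 = 1/2, w01 = 0, w10 = 1, w11 = 1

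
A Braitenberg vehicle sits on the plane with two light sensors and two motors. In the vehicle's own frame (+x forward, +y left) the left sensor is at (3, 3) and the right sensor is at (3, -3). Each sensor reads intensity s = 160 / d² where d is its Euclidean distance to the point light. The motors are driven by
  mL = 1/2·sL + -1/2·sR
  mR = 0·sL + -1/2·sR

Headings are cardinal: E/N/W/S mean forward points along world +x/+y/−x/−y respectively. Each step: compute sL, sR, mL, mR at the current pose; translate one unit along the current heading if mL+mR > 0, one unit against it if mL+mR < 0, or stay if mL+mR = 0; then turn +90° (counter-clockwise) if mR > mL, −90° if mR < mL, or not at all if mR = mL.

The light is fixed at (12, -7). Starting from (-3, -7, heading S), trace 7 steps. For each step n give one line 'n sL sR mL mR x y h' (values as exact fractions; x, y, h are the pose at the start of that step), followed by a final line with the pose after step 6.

n=0: pose=(-3,-7,S); sL=160/153, sR=160/333; mL=1600/5661, mR=-80/333; mL+mR=80/1887 → advance +1; mR−mL=-80/153 → turn -1·90°
n=1: pose=(-3,-8,W); sL=8/17, sR=20/41; mL=-6/697, mR=-10/41; mL+mR=-176/697 → advance -1; mR−mL=-4/17 → turn -1·90°
n=2: pose=(-2,-8,N); sL=160/293, sR=32/25; mL=-2688/7325, mR=-16/25; mL+mR=-7376/7325 → advance -1; mR−mL=-80/293 → turn -1·90°
n=3: pose=(-2,-9,E); sL=80/61, sR=80/73; mL=480/4453, mR=-40/73; mL+mR=-1960/4453 → advance -1; mR−mL=-40/61 → turn -1·90°
n=4: pose=(-3,-9,S); sL=160/169, sR=160/349; mL=14400/58981, mR=-80/349; mL+mR=880/58981 → advance +1; mR−mL=-80/169 → turn -1·90°
n=5: pose=(-3,-10,W); sL=4/9, sR=40/81; mL=-2/81, mR=-20/81; mL+mR=-22/81 → advance -1; mR−mL=-2/9 → turn -1·90°
n=6: pose=(-2,-10,N); sL=160/289, sR=160/121; mL=-13440/34969, mR=-80/121; mL+mR=-36560/34969 → advance -1; mR−mL=-80/289 → turn -1·90°

0 160/153 160/333 1600/5661 -80/333 -3 -7 S
1 8/17 20/41 -6/697 -10/41 -3 -8 W
2 160/293 32/25 -2688/7325 -16/25 -2 -8 N
3 80/61 80/73 480/4453 -40/73 -2 -9 E
4 160/169 160/349 14400/58981 -80/349 -3 -9 S
5 4/9 40/81 -2/81 -20/81 -3 -10 W
6 160/289 160/121 -13440/34969 -80/121 -2 -10 N
final -2 -11 E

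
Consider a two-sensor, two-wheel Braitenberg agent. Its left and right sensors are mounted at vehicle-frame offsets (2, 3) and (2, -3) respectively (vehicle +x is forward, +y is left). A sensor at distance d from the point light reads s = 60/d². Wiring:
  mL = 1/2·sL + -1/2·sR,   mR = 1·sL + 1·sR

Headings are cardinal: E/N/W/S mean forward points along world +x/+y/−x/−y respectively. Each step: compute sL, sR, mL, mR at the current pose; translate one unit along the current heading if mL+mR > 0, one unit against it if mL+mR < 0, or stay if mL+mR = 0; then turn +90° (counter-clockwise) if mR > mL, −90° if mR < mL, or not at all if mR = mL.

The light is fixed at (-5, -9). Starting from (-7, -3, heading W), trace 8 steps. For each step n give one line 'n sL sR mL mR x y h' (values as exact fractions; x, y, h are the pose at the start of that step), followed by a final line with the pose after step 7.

0 12/5 60/97 432/485 1464/485 -7 -3 W
1 15/4 15/13 135/104 255/52 -8 -3 S
2 12/13 12 -72/13 168/13 -8 -4 E
3 30/37 6/5 -36/185 372/185 -7 -4 N
4 12/5 60/97 432/485 1464/485 -7 -3 W
5 15/4 15/13 135/104 255/52 -8 -3 S
6 12/13 12 -72/13 168/13 -8 -4 E
7 30/37 6/5 -36/185 372/185 -7 -4 N
final -7 -3 W

n=0: pose=(-7,-3,W); sL=12/5, sR=60/97; mL=432/485, mR=1464/485; mL+mR=1896/485 → advance +1; mR−mL=1032/485 → turn +1·90°
n=1: pose=(-8,-3,S); sL=15/4, sR=15/13; mL=135/104, mR=255/52; mL+mR=645/104 → advance +1; mR−mL=375/104 → turn +1·90°
n=2: pose=(-8,-4,E); sL=12/13, sR=12; mL=-72/13, mR=168/13; mL+mR=96/13 → advance +1; mR−mL=240/13 → turn +1·90°
n=3: pose=(-7,-4,N); sL=30/37, sR=6/5; mL=-36/185, mR=372/185; mL+mR=336/185 → advance +1; mR−mL=408/185 → turn +1·90°
n=4: pose=(-7,-3,W); sL=12/5, sR=60/97; mL=432/485, mR=1464/485; mL+mR=1896/485 → advance +1; mR−mL=1032/485 → turn +1·90°
n=5: pose=(-8,-3,S); sL=15/4, sR=15/13; mL=135/104, mR=255/52; mL+mR=645/104 → advance +1; mR−mL=375/104 → turn +1·90°
n=6: pose=(-8,-4,E); sL=12/13, sR=12; mL=-72/13, mR=168/13; mL+mR=96/13 → advance +1; mR−mL=240/13 → turn +1·90°
n=7: pose=(-7,-4,N); sL=30/37, sR=6/5; mL=-36/185, mR=372/185; mL+mR=336/185 → advance +1; mR−mL=408/185 → turn +1·90°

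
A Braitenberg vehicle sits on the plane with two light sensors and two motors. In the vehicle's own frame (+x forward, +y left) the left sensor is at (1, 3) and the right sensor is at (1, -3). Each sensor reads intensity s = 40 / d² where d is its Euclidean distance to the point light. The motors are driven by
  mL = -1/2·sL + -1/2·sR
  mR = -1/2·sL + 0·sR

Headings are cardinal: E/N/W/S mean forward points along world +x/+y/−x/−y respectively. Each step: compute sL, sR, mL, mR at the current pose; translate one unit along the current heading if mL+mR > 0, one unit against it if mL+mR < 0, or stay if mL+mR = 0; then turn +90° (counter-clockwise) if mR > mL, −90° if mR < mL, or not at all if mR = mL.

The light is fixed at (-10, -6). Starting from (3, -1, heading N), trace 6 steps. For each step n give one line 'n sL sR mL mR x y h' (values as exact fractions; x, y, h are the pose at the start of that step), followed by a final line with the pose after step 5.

0 5/17 10/73 -535/2482 -5/34 3 -1 N
1 8/29 40/193 -1352/5597 -4/29 3 -2 W
2 20/149 4/13 -428/1937 -10/149 4 -2 S
3 40/289 40/229 -10360/66181 -20/289 4 -1 E
4 5/17 10/73 -535/2482 -5/34 3 -1 N
5 8/29 40/193 -1352/5597 -4/29 3 -2 W
final 4 -2 S

n=0: pose=(3,-1,N); sL=5/17, sR=10/73; mL=-535/2482, mR=-5/34; mL+mR=-450/1241 → advance -1; mR−mL=5/73 → turn +1·90°
n=1: pose=(3,-2,W); sL=8/29, sR=40/193; mL=-1352/5597, mR=-4/29; mL+mR=-2124/5597 → advance -1; mR−mL=20/193 → turn +1·90°
n=2: pose=(4,-2,S); sL=20/149, sR=4/13; mL=-428/1937, mR=-10/149; mL+mR=-558/1937 → advance -1; mR−mL=2/13 → turn +1·90°
n=3: pose=(4,-1,E); sL=40/289, sR=40/229; mL=-10360/66181, mR=-20/289; mL+mR=-14940/66181 → advance -1; mR−mL=20/229 → turn +1·90°
n=4: pose=(3,-1,N); sL=5/17, sR=10/73; mL=-535/2482, mR=-5/34; mL+mR=-450/1241 → advance -1; mR−mL=5/73 → turn +1·90°
n=5: pose=(3,-2,W); sL=8/29, sR=40/193; mL=-1352/5597, mR=-4/29; mL+mR=-2124/5597 → advance -1; mR−mL=20/193 → turn +1·90°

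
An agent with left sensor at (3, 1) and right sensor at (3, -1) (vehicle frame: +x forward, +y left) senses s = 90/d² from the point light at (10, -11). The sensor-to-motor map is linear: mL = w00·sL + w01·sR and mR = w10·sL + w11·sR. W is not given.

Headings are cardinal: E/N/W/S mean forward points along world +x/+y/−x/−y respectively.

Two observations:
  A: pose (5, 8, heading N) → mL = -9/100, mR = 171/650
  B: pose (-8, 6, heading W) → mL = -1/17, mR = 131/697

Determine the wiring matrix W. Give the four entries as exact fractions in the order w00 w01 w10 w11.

obs A: pose=(5,8,N) → sL=9/52, sR=9/50, mL=-9/100, mR=171/650
obs B: pose=(-8,6,W) → sL=90/697, sR=2/17, mL=-1/17, mR=131/697
sensor matrix S = [[9/52, 9/50], [90/697, 2/17]]; det S = -261/90610
solve [mL_A; mL_B] = S·[w00; w01] and [mR_A; mR_B] = S·[w10; w11]:
  w00 = 0, w01 = -1/2, w10 = 1, w11 = 1/2

0 -1/2 1 1/2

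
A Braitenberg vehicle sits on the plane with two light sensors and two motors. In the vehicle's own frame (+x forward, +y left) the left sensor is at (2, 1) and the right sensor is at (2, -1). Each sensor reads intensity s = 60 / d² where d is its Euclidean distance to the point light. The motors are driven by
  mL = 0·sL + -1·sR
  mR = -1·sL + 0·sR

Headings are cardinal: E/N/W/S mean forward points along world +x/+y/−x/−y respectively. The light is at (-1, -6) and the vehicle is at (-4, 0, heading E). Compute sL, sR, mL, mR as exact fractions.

left sensor world pos  = (-2, 1); dL² = 50
right sensor world pos = (-2, -1); dR² = 26
sL = 60/50 = 6/5
sR = 60/26 = 30/13
mL = 0·sL + -1·sR = -30/13
mR = -1·sL + 0·sR = -6/5

6/5 30/13 -30/13 -6/5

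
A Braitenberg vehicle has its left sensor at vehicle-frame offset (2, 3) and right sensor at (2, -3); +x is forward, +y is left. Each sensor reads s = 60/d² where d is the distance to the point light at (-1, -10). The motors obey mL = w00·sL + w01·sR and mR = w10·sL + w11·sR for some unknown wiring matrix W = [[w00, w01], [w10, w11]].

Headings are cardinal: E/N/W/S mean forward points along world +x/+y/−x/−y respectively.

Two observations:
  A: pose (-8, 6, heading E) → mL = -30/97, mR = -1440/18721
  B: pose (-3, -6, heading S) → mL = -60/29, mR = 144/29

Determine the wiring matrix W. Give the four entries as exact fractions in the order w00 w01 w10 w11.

0 -1 1/2 -1/2

obs A: pose=(-8,6,E) → sL=30/193, sR=30/97, mL=-30/97, mR=-1440/18721
obs B: pose=(-3,-6,S) → sL=12, sR=60/29, mL=-60/29, mR=144/29
sensor matrix S = [[30/193, 30/97], [12, 60/29]]; det S = -1840320/542909
solve [mL_A; mL_B] = S·[w00; w01] and [mR_A; mR_B] = S·[w10; w11]:
  w00 = 0, w01 = -1, w10 = 1/2, w11 = -1/2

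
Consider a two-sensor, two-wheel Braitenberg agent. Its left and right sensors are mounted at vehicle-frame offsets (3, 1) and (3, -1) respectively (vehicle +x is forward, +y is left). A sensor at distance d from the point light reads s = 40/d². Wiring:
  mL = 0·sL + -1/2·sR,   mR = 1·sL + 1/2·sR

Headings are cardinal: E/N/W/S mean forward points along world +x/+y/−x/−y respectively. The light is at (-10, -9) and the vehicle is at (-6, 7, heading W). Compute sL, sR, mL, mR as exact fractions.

20/113 4/29 -2/29 806/3277

left sensor world pos  = (-9, 6); dL² = 226
right sensor world pos = (-9, 8); dR² = 290
sL = 40/226 = 20/113
sR = 40/290 = 4/29
mL = 0·sL + -1/2·sR = -2/29
mR = 1·sL + 1/2·sR = 806/3277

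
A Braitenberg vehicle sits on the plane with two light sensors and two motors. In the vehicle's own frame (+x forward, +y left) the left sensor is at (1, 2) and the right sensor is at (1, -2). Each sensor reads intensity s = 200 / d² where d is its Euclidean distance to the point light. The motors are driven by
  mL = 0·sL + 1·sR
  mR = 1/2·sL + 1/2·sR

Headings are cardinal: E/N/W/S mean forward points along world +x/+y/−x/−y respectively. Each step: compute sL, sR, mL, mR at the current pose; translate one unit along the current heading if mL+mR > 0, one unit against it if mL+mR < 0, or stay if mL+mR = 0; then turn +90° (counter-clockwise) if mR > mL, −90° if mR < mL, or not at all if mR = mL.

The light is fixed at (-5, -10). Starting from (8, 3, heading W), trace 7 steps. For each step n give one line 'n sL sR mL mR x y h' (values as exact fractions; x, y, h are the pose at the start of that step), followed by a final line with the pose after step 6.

0 40/53 200/369 200/369 12680/19557 8 3 W
1 10/17 50/61 50/61 730/1037 7 3 S
2 200/221 200/317 200/317 53800/70057 7 2 W
3 20/29 100/101 100/101 2460/2929 6 2 S
4 200/181 200/269 200/269 45000/48689 6 1 W
5 50/61 50/41 50/41 2550/2501 5 1 S
6 40/29 8/9 8/9 296/261 5 0 W
final 4 0 S

n=0: pose=(8,3,W); sL=40/53, sR=200/369; mL=200/369, mR=12680/19557; mL+mR=7760/6519 → advance +1; mR−mL=2080/19557 → turn +1·90°
n=1: pose=(7,3,S); sL=10/17, sR=50/61; mL=50/61, mR=730/1037; mL+mR=1580/1037 → advance +1; mR−mL=-120/1037 → turn -1·90°
n=2: pose=(7,2,W); sL=200/221, sR=200/317; mL=200/317, mR=53800/70057; mL+mR=98000/70057 → advance +1; mR−mL=9600/70057 → turn +1·90°
n=3: pose=(6,2,S); sL=20/29, sR=100/101; mL=100/101, mR=2460/2929; mL+mR=5360/2929 → advance +1; mR−mL=-440/2929 → turn -1·90°
n=4: pose=(6,1,W); sL=200/181, sR=200/269; mL=200/269, mR=45000/48689; mL+mR=81200/48689 → advance +1; mR−mL=8800/48689 → turn +1·90°
n=5: pose=(5,1,S); sL=50/61, sR=50/41; mL=50/41, mR=2550/2501; mL+mR=5600/2501 → advance +1; mR−mL=-500/2501 → turn -1·90°
n=6: pose=(5,0,W); sL=40/29, sR=8/9; mL=8/9, mR=296/261; mL+mR=176/87 → advance +1; mR−mL=64/261 → turn +1·90°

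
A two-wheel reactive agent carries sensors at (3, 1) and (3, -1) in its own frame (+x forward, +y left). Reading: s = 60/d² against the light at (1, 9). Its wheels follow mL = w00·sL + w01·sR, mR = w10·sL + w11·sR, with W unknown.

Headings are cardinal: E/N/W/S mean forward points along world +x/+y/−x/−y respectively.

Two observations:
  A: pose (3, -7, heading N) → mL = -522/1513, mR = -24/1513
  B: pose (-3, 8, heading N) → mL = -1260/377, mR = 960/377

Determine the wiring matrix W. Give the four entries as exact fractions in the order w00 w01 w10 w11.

-1/2 -1/2 -1 1

obs A: pose=(3,-7,N) → sL=6/17, sR=30/89, mL=-522/1513, mR=-24/1513
obs B: pose=(-3,8,N) → sL=60/29, sR=60/13, mL=-1260/377, mR=960/377
sensor matrix S = [[6/17, 30/89], [60/29, 60/13]]; det S = 531360/570401
solve [mL_A; mL_B] = S·[w00; w01] and [mR_A; mR_B] = S·[w10; w11]:
  w00 = -1/2, w01 = -1/2, w10 = -1, w11 = 1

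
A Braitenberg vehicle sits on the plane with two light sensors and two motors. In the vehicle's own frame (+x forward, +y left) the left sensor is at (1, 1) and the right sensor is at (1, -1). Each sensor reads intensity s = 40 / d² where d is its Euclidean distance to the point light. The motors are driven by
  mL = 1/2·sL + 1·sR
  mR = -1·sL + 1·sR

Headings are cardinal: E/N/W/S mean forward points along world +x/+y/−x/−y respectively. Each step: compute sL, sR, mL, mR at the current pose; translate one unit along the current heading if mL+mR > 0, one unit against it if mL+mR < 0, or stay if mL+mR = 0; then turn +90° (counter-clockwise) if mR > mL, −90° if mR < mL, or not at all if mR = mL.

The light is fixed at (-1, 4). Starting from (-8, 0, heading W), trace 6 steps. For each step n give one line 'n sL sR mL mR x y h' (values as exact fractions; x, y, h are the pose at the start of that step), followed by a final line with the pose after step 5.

0 40/89 40/73 5020/6497 640/6497 -8 0 W
1 4/9 20/29 238/261 64/261 -9 0 N
2 40/53 8/13 684/689 -96/689 -9 1 E
3 10/13 1/2 23/26 -7/26 -8 1 S
4 40/89 40/73 5020/6497 640/6497 -8 0 W
5 4/9 20/29 238/261 64/261 -9 0 N
final -9 1 E

n=0: pose=(-8,0,W); sL=40/89, sR=40/73; mL=5020/6497, mR=640/6497; mL+mR=5660/6497 → advance +1; mR−mL=-60/89 → turn -1·90°
n=1: pose=(-9,0,N); sL=4/9, sR=20/29; mL=238/261, mR=64/261; mL+mR=302/261 → advance +1; mR−mL=-2/3 → turn -1·90°
n=2: pose=(-9,1,E); sL=40/53, sR=8/13; mL=684/689, mR=-96/689; mL+mR=588/689 → advance +1; mR−mL=-60/53 → turn -1·90°
n=3: pose=(-8,1,S); sL=10/13, sR=1/2; mL=23/26, mR=-7/26; mL+mR=8/13 → advance +1; mR−mL=-15/13 → turn -1·90°
n=4: pose=(-8,0,W); sL=40/89, sR=40/73; mL=5020/6497, mR=640/6497; mL+mR=5660/6497 → advance +1; mR−mL=-60/89 → turn -1·90°
n=5: pose=(-9,0,N); sL=4/9, sR=20/29; mL=238/261, mR=64/261; mL+mR=302/261 → advance +1; mR−mL=-2/3 → turn -1·90°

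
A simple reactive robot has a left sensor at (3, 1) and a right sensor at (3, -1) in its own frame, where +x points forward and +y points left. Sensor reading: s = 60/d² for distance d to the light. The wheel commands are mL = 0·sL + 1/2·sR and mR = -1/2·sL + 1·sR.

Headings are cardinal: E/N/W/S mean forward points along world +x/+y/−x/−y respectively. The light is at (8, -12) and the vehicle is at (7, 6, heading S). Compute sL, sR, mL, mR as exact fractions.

4/15 60/229 30/229 442/3435

left sensor world pos  = (8, 3); dL² = 225
right sensor world pos = (6, 3); dR² = 229
sL = 60/225 = 4/15
sR = 60/229 = 60/229
mL = 0·sL + 1/2·sR = 30/229
mR = -1/2·sL + 1·sR = 442/3435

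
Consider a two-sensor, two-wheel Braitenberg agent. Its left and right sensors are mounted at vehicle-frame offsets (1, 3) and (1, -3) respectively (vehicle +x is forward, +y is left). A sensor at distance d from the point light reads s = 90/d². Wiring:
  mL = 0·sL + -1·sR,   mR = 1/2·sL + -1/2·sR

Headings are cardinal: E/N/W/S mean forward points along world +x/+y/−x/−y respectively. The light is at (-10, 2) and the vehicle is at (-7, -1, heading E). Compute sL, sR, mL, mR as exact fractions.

left sensor world pos  = (-6, 2); dL² = 16
right sensor world pos = (-6, -4); dR² = 52
sL = 90/16 = 45/8
sR = 90/52 = 45/26
mL = 0·sL + -1·sR = -45/26
mR = 1/2·sL + -1/2·sR = 405/208

45/8 45/26 -45/26 405/208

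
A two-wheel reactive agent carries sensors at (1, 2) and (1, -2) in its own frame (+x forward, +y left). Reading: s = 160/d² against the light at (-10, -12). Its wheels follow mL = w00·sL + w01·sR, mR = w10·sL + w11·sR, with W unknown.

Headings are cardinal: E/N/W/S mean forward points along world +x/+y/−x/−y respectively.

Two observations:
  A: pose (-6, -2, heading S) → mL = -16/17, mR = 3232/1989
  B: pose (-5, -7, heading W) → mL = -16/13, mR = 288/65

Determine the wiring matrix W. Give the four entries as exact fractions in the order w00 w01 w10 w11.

obs A: pose=(-6,-2,S) → sL=160/117, sR=32/17, mL=-16/17, mR=3232/1989
obs B: pose=(-5,-7,W) → sL=32/5, sR=32/13, mL=-16/13, mR=288/65
sensor matrix S = [[160/117, 32/17], [32/5, 32/13]]; det S = -1122304/129285
solve [mL_A; mL_B] = S·[w00; w01] and [mR_A; mR_B] = S·[w10; w11]:
  w00 = 0, w01 = -1/2, w10 = 1/2, w11 = 1/2

0 -1/2 1/2 1/2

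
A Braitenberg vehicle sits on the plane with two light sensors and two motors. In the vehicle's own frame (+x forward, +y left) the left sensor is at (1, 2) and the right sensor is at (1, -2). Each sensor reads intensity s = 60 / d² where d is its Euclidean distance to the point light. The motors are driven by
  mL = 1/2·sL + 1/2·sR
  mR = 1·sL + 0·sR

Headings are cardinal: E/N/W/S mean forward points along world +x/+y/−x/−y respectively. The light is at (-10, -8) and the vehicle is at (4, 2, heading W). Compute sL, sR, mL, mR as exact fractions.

left sensor world pos  = (3, 0); dL² = 233
right sensor world pos = (3, 4); dR² = 313
sL = 60/233 = 60/233
sR = 60/313 = 60/313
mL = 1/2·sL + 1/2·sR = 16380/72929
mR = 1·sL + 0·sR = 60/233

60/233 60/313 16380/72929 60/233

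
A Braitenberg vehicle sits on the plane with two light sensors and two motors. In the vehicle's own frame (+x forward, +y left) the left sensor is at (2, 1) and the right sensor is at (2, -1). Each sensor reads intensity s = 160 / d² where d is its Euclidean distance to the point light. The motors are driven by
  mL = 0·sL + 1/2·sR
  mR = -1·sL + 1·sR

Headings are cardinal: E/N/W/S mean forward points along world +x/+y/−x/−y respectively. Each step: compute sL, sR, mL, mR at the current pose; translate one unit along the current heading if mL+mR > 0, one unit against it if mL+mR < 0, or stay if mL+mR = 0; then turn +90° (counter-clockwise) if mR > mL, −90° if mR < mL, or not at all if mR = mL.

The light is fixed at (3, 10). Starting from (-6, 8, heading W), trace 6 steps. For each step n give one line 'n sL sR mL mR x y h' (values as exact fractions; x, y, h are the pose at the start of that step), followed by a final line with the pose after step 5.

n=0: pose=(-6,8,W); sL=16/13, sR=80/61; mL=40/61, mR=64/793; mL+mR=584/793 → advance +1; mR−mL=-456/793 → turn -1·90°
n=1: pose=(-7,8,N); sL=160/121, sR=160/81; mL=80/81, mR=6400/9801; mL+mR=5360/3267 → advance +1; mR−mL=-3280/9801 → turn -1·90°
n=2: pose=(-7,9,E); sL=5/2, sR=40/17; mL=20/17, mR=-5/34; mL+mR=35/34 → advance +1; mR−mL=-45/34 → turn -1·90°
n=3: pose=(-6,9,S); sL=160/73, sR=160/109; mL=80/109, mR=-5760/7957; mL+mR=80/7957 → advance +1; mR−mL=-11600/7957 → turn -1·90°
n=4: pose=(-6,8,W); sL=16/13, sR=80/61; mL=40/61, mR=64/793; mL+mR=584/793 → advance +1; mR−mL=-456/793 → turn -1·90°
n=5: pose=(-7,8,N); sL=160/121, sR=160/81; mL=80/81, mR=6400/9801; mL+mR=5360/3267 → advance +1; mR−mL=-3280/9801 → turn -1·90°

0 16/13 80/61 40/61 64/793 -6 8 W
1 160/121 160/81 80/81 6400/9801 -7 8 N
2 5/2 40/17 20/17 -5/34 -7 9 E
3 160/73 160/109 80/109 -5760/7957 -6 9 S
4 16/13 80/61 40/61 64/793 -6 8 W
5 160/121 160/81 80/81 6400/9801 -7 8 N
final -7 9 E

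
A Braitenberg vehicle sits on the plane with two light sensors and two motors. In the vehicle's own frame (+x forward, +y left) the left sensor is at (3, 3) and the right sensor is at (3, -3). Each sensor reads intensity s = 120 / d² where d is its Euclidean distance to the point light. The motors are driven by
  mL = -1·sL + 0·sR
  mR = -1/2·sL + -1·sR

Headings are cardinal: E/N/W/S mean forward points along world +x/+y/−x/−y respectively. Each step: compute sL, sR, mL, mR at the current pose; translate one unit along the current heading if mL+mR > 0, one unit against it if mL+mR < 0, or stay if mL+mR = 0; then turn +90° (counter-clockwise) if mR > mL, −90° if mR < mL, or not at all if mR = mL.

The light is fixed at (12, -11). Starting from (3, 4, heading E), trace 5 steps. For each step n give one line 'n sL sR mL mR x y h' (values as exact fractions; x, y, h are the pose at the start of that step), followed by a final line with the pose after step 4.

n=0: pose=(3,4,E); sL=1/3, sR=2/3; mL=-1/3, mR=-5/6; mL+mR=-7/6 → advance -1; mR−mL=-1/2 → turn -1·90°
n=1: pose=(2,4,S); sL=120/193, sR=120/313; mL=-120/193, mR=-41940/60409; mL+mR=-79500/60409 → advance -1; mR−mL=-4380/60409 → turn -1·90°
n=2: pose=(2,5,W); sL=60/169, sR=12/53; mL=-60/169, mR=-3618/8957; mL+mR=-6798/8957 → advance -1; mR−mL=-438/8957 → turn -1·90°
n=3: pose=(3,5,N); sL=24/101, sR=120/397; mL=-24/101, mR=-16884/40097; mL+mR=-26412/40097 → advance -1; mR−mL=-7356/40097 → turn -1·90°
n=4: pose=(3,4,E); sL=1/3, sR=2/3; mL=-1/3, mR=-5/6; mL+mR=-7/6 → advance -1; mR−mL=-1/2 → turn -1·90°

0 1/3 2/3 -1/3 -5/6 3 4 E
1 120/193 120/313 -120/193 -41940/60409 2 4 S
2 60/169 12/53 -60/169 -3618/8957 2 5 W
3 24/101 120/397 -24/101 -16884/40097 3 5 N
4 1/3 2/3 -1/3 -5/6 3 4 E
final 2 4 S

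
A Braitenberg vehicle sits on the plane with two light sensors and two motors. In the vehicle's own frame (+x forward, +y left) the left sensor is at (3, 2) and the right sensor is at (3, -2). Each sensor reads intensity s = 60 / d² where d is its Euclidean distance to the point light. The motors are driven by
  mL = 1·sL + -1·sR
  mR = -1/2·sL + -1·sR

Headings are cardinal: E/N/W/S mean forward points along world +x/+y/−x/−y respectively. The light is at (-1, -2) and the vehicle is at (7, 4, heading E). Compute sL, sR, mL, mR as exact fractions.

12/37 60/137 -576/5069 -3042/5069

left sensor world pos  = (10, 6); dL² = 185
right sensor world pos = (10, 2); dR² = 137
sL = 60/185 = 12/37
sR = 60/137 = 60/137
mL = 1·sL + -1·sR = -576/5069
mR = -1/2·sL + -1·sR = -3042/5069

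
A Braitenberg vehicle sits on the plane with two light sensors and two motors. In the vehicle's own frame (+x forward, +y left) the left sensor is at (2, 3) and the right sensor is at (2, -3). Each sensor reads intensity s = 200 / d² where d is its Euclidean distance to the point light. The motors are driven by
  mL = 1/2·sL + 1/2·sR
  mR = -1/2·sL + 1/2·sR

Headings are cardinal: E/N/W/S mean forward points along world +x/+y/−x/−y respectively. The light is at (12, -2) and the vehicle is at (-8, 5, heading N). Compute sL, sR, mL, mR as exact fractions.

20/61 20/37 980/2257 240/2257

left sensor world pos  = (-11, 7); dL² = 610
right sensor world pos = (-5, 7); dR² = 370
sL = 200/610 = 20/61
sR = 200/370 = 20/37
mL = 1/2·sL + 1/2·sR = 980/2257
mR = -1/2·sL + 1/2·sR = 240/2257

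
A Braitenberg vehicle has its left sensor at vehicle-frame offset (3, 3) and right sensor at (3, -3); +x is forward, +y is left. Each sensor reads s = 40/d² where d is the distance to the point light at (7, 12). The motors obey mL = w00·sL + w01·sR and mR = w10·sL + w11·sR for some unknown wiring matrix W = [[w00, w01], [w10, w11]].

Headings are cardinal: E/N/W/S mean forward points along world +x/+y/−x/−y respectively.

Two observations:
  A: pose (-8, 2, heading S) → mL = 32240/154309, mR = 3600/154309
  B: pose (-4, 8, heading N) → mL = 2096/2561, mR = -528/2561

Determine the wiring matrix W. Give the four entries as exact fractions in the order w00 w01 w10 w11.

obs A: pose=(-8,2,S) → sL=40/313, sR=40/493, mL=32240/154309, mR=3600/154309
obs B: pose=(-4,8,N) → sL=40/197, sR=8/13, mL=2096/2561, mR=-528/2561
sensor matrix S = [[40/313, 40/493], [40/197, 8/13]]; det S = 24568320/395185349
solve [mL_A; mL_B] = S·[w00; w01] and [mR_A; mR_B] = S·[w10; w11]:
  w00 = 1, w01 = 1, w10 = 1/2, w11 = -1/2

1 1 1/2 -1/2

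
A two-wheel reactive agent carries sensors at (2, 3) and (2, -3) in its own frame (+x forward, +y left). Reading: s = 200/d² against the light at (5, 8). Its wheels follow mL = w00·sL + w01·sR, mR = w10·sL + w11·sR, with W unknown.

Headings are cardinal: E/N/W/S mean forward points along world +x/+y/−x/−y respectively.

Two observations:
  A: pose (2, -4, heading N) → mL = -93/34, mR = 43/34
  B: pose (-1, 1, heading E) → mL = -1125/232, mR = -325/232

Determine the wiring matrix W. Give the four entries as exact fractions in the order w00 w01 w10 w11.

obs A: pose=(2,-4,N) → sL=25/17, sR=2, mL=-93/34, mR=43/34
obs B: pose=(-1,1,E) → sL=25/4, sR=50/29, mL=-1125/232, mR=-325/232
sensor matrix S = [[25/17, 2], [25/4, 50/29]]; det S = -9825/986
solve [mL_A; mL_B] = S·[w00; w01] and [mR_A; mR_B] = S·[w10; w11]:
  w00 = -1/2, w01 = -1, w10 = -1/2, w11 = 1

-1/2 -1 -1/2 1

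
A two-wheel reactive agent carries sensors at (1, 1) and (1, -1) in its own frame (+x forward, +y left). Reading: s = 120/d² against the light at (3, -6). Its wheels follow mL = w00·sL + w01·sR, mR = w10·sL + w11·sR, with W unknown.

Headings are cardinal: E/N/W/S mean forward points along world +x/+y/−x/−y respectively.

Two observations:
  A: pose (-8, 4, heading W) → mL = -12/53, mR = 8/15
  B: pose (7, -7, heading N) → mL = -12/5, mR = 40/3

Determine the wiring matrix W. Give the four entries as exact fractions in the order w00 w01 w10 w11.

0 -1/2 1 0

obs A: pose=(-8,4,W) → sL=8/15, sR=24/53, mL=-12/53, mR=8/15
obs B: pose=(7,-7,N) → sL=40/3, sR=24/5, mL=-12/5, mR=40/3
sensor matrix S = [[8/15, 24/53], [40/3, 24/5]]; det S = -4608/1325
solve [mL_A; mL_B] = S·[w00; w01] and [mR_A; mR_B] = S·[w10; w11]:
  w00 = 0, w01 = -1/2, w10 = 1, w11 = 0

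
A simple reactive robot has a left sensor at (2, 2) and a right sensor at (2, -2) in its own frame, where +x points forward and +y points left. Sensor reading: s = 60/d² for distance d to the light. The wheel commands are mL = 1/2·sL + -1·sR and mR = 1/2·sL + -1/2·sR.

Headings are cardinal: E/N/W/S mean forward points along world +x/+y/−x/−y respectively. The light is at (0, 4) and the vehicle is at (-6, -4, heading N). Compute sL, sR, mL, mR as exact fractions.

3/5 15/13 -111/130 -18/65

left sensor world pos  = (-8, -2); dL² = 100
right sensor world pos = (-4, -2); dR² = 52
sL = 60/100 = 3/5
sR = 60/52 = 15/13
mL = 1/2·sL + -1·sR = -111/130
mR = 1/2·sL + -1/2·sR = -18/65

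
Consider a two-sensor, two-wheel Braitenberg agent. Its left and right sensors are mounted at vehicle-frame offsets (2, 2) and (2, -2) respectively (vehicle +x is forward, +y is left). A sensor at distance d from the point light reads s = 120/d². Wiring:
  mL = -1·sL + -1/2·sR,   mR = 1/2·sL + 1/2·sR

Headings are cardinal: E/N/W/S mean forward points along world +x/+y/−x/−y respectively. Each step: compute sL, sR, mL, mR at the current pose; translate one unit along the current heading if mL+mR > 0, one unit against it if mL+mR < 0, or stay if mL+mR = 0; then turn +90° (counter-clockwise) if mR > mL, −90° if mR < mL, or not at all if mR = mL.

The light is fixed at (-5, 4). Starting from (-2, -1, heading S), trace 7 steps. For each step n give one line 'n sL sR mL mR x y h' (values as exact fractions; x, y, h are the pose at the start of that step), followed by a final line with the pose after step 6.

n=0: pose=(-2,-1,S); sL=60/37, sR=12/5; mL=-522/185, mR=372/185; mL+mR=-30/37 → advance -1; mR−mL=894/185 → turn +1·90°
n=1: pose=(-2,0,E); sL=120/29, sR=120/61; mL=-9060/1769, mR=5400/1769; mL+mR=-60/29 → advance -1; mR−mL=14460/1769 → turn +1·90°
n=2: pose=(-3,0,N); sL=30, sR=6; mL=-33, mR=18; mL+mR=-15 → advance -1; mR−mL=51 → turn +1·90°
n=3: pose=(-3,-1,W); sL=120/49, sR=40/3; mL=-1340/147, mR=1160/147; mL+mR=-60/49 → advance -1; mR−mL=2500/147 → turn +1·90°
n=4: pose=(-2,-1,S); sL=60/37, sR=12/5; mL=-522/185, mR=372/185; mL+mR=-30/37 → advance -1; mR−mL=894/185 → turn +1·90°
n=5: pose=(-2,0,E); sL=120/29, sR=120/61; mL=-9060/1769, mR=5400/1769; mL+mR=-60/29 → advance -1; mR−mL=14460/1769 → turn +1·90°
n=6: pose=(-3,0,N); sL=30, sR=6; mL=-33, mR=18; mL+mR=-15 → advance -1; mR−mL=51 → turn +1·90°

0 60/37 12/5 -522/185 372/185 -2 -1 S
1 120/29 120/61 -9060/1769 5400/1769 -2 0 E
2 30 6 -33 18 -3 0 N
3 120/49 40/3 -1340/147 1160/147 -3 -1 W
4 60/37 12/5 -522/185 372/185 -2 -1 S
5 120/29 120/61 -9060/1769 5400/1769 -2 0 E
6 30 6 -33 18 -3 0 N
final -3 -1 W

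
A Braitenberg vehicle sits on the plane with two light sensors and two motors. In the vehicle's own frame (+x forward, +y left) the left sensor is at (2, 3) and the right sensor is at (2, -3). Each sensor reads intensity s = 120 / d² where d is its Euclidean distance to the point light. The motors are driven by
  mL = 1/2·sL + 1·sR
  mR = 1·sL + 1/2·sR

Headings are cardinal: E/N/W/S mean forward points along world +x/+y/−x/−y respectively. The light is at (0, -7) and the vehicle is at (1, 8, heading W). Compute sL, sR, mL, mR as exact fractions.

24/29 24/65 1476/1885 1908/1885

left sensor world pos  = (-1, 5); dL² = 145
right sensor world pos = (-1, 11); dR² = 325
sL = 120/145 = 24/29
sR = 120/325 = 24/65
mL = 1/2·sL + 1·sR = 1476/1885
mR = 1·sL + 1/2·sR = 1908/1885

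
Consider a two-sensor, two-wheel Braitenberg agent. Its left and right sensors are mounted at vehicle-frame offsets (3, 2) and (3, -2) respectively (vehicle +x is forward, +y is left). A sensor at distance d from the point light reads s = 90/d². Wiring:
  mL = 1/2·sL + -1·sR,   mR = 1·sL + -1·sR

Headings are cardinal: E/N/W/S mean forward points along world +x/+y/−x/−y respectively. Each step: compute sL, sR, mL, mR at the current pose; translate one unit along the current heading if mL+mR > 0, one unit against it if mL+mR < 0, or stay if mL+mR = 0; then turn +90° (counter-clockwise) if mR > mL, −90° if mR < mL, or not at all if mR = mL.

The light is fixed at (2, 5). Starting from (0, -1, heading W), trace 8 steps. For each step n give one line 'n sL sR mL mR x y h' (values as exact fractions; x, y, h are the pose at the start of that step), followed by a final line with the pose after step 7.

n=0: pose=(0,-1,W); sL=90/89, sR=90/41; mL=-6165/3649, mR=-4320/3649; mL+mR=-10485/3649 → advance -1; mR−mL=45/89 → turn +1·90°
n=1: pose=(1,-1,S); sL=45/41, sR=1; mL=-37/82, mR=4/41; mL+mR=-29/82 → advance -1; mR−mL=45/82 → turn +1·90°
n=2: pose=(1,0,E); sL=90/13, sR=90/53; mL=1215/689, mR=3600/689; mL+mR=4815/689 → advance +1; mR−mL=45/13 → turn +1·90°
n=3: pose=(2,0,N); sL=45/4, sR=45/4; mL=-45/8, mR=0; mL+mR=-45/8 → advance -1; mR−mL=45/8 → turn +1·90°
n=4: pose=(2,-1,W); sL=90/73, sR=18/5; mL=-1089/365, mR=-864/365; mL+mR=-1953/365 → advance -1; mR−mL=45/73 → turn +1·90°
n=5: pose=(3,-1,S); sL=1, sR=45/41; mL=-49/82, mR=-4/41; mL+mR=-57/82 → advance -1; mR−mL=1/2 → turn +1·90°
n=6: pose=(3,0,E); sL=18/5, sR=18/13; mL=27/65, mR=144/65; mL+mR=171/65 → advance +1; mR−mL=9/5 → turn +1·90°
n=7: pose=(4,0,N); sL=45/2, sR=9/2; mL=27/4, mR=18; mL+mR=99/4 → advance +1; mR−mL=45/4 → turn +1·90°

0 90/89 90/41 -6165/3649 -4320/3649 0 -1 W
1 45/41 1 -37/82 4/41 1 -1 S
2 90/13 90/53 1215/689 3600/689 1 0 E
3 45/4 45/4 -45/8 0 2 0 N
4 90/73 18/5 -1089/365 -864/365 2 -1 W
5 1 45/41 -49/82 -4/41 3 -1 S
6 18/5 18/13 27/65 144/65 3 0 E
7 45/2 9/2 27/4 18 4 0 N
final 4 1 W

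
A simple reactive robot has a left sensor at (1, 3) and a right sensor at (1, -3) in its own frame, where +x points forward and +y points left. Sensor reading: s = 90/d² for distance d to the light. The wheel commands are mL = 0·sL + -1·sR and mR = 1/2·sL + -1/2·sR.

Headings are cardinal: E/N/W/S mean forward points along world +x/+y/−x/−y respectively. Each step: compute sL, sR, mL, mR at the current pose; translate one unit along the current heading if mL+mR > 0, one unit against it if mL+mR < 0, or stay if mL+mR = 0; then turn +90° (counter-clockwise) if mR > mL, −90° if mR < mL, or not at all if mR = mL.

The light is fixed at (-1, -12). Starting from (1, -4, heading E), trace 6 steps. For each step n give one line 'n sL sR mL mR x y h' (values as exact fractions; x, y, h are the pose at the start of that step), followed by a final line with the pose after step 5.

0 9/13 45/17 -45/17 -216/221 1 -4 E
1 18/17 90/97 -90/97 108/1649 0 -4 N
2 45/8 9/10 -9/10 189/80 0 -5 W
3 2 2 -2 0 -1 -5 S
4 45/61 45/13 -45/13 -1080/793 -1 -4 E
5 90/97 18/17 -18/17 -108/1649 -2 -4 N
final -2 -5 W

n=0: pose=(1,-4,E); sL=9/13, sR=45/17; mL=-45/17, mR=-216/221; mL+mR=-801/221 → advance -1; mR−mL=369/221 → turn +1·90°
n=1: pose=(0,-4,N); sL=18/17, sR=90/97; mL=-90/97, mR=108/1649; mL+mR=-1422/1649 → advance -1; mR−mL=1638/1649 → turn +1·90°
n=2: pose=(0,-5,W); sL=45/8, sR=9/10; mL=-9/10, mR=189/80; mL+mR=117/80 → advance +1; mR−mL=261/80 → turn +1·90°
n=3: pose=(-1,-5,S); sL=2, sR=2; mL=-2, mR=0; mL+mR=-2 → advance -1; mR−mL=2 → turn +1·90°
n=4: pose=(-1,-4,E); sL=45/61, sR=45/13; mL=-45/13, mR=-1080/793; mL+mR=-3825/793 → advance -1; mR−mL=1665/793 → turn +1·90°
n=5: pose=(-2,-4,N); sL=90/97, sR=18/17; mL=-18/17, mR=-108/1649; mL+mR=-1854/1649 → advance -1; mR−mL=1638/1649 → turn +1·90°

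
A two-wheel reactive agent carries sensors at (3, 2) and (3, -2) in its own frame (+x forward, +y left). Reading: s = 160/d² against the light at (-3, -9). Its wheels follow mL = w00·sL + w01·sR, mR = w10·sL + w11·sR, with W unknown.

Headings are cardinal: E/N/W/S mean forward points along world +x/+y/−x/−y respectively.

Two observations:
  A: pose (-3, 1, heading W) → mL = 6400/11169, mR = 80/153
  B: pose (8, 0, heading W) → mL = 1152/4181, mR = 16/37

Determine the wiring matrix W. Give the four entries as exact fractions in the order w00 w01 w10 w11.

1/2 -1/2 0 1/2

obs A: pose=(-3,1,W) → sL=160/73, sR=160/153, mL=6400/11169, mR=80/153
obs B: pose=(8,0,W) → sL=160/113, sR=32/37, mL=1152/4181, mR=16/37
sensor matrix S = [[160/73, 160/153], [160/113, 32/37]]; det S = 19374080/46697589
solve [mL_A; mL_B] = S·[w00; w01] and [mR_A; mR_B] = S·[w10; w11]:
  w00 = 1/2, w01 = -1/2, w10 = 0, w11 = 1/2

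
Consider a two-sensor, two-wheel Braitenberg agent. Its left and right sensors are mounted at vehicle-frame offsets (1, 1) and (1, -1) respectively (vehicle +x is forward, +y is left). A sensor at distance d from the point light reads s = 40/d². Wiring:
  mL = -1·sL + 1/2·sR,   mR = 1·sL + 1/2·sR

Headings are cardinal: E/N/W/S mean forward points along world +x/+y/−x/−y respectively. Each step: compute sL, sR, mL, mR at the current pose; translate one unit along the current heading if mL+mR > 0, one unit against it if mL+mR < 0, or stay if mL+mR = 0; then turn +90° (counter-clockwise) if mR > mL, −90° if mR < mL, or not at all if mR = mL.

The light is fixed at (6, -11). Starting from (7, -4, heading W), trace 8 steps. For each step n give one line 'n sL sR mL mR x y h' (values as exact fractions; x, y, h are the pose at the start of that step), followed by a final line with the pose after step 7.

n=0: pose=(7,-4,W); sL=10/9, sR=5/8; mL=-115/144, mR=205/144; mL+mR=5/8 → advance +1; mR−mL=20/9 → turn +1·90°
n=1: pose=(6,-4,S); sL=40/37, sR=40/37; mL=-20/37, mR=60/37; mL+mR=40/37 → advance +1; mR−mL=80/37 → turn +1·90°
n=2: pose=(6,-5,E); sL=4/5, sR=20/13; mL=-2/65, mR=102/65; mL+mR=20/13 → advance +1; mR−mL=8/5 → turn +1·90°
n=3: pose=(7,-5,N); sL=40/49, sR=40/53; mL=-1140/2597, mR=3100/2597; mL+mR=40/53 → advance +1; mR−mL=80/49 → turn +1·90°
n=4: pose=(7,-4,W); sL=10/9, sR=5/8; mL=-115/144, mR=205/144; mL+mR=5/8 → advance +1; mR−mL=20/9 → turn +1·90°
n=5: pose=(6,-4,S); sL=40/37, sR=40/37; mL=-20/37, mR=60/37; mL+mR=40/37 → advance +1; mR−mL=80/37 → turn +1·90°
n=6: pose=(6,-5,E); sL=4/5, sR=20/13; mL=-2/65, mR=102/65; mL+mR=20/13 → advance +1; mR−mL=8/5 → turn +1·90°
n=7: pose=(7,-5,N); sL=40/49, sR=40/53; mL=-1140/2597, mR=3100/2597; mL+mR=40/53 → advance +1; mR−mL=80/49 → turn +1·90°

0 10/9 5/8 -115/144 205/144 7 -4 W
1 40/37 40/37 -20/37 60/37 6 -4 S
2 4/5 20/13 -2/65 102/65 6 -5 E
3 40/49 40/53 -1140/2597 3100/2597 7 -5 N
4 10/9 5/8 -115/144 205/144 7 -4 W
5 40/37 40/37 -20/37 60/37 6 -4 S
6 4/5 20/13 -2/65 102/65 6 -5 E
7 40/49 40/53 -1140/2597 3100/2597 7 -5 N
final 7 -4 W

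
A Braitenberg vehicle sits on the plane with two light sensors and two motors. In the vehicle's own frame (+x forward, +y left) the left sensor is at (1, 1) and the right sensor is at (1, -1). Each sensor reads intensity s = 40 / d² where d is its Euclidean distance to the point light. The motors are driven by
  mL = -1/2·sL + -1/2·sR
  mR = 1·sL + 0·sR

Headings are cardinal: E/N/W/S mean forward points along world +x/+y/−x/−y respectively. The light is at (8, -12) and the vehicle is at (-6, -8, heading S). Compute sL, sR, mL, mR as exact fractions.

left sensor world pos  = (-5, -9); dL² = 178
right sensor world pos = (-7, -9); dR² = 234
sL = 40/178 = 20/89
sR = 40/234 = 20/117
mL = -1/2·sL + -1/2·sR = -2060/10413
mR = 1·sL + 0·sR = 20/89

20/89 20/117 -2060/10413 20/89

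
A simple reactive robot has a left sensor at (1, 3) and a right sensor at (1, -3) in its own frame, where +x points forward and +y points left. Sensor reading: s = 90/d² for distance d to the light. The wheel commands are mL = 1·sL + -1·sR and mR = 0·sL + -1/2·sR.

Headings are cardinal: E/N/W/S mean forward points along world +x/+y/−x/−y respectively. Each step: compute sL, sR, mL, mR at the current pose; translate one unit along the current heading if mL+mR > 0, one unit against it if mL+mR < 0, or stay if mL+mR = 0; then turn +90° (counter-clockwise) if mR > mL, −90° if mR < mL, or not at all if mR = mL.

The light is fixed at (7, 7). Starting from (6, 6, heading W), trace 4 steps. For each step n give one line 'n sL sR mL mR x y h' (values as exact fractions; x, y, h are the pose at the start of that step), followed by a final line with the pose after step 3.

0 9/2 45/4 -27/4 -45/8 6 6 W
1 90/13 90/13 0 -45/13 7 6 S
2 9 9 0 -9/2 7 7 W
3 18 90/17 216/17 -45/17 8 7 N
final 8 8 E

n=0: pose=(6,6,W); sL=9/2, sR=45/4; mL=-27/4, mR=-45/8; mL+mR=-99/8 → advance -1; mR−mL=9/8 → turn +1·90°
n=1: pose=(7,6,S); sL=90/13, sR=90/13; mL=0, mR=-45/13; mL+mR=-45/13 → advance -1; mR−mL=-45/13 → turn -1·90°
n=2: pose=(7,7,W); sL=9, sR=9; mL=0, mR=-9/2; mL+mR=-9/2 → advance -1; mR−mL=-9/2 → turn -1·90°
n=3: pose=(8,7,N); sL=18, sR=90/17; mL=216/17, mR=-45/17; mL+mR=171/17 → advance +1; mR−mL=-261/17 → turn -1·90°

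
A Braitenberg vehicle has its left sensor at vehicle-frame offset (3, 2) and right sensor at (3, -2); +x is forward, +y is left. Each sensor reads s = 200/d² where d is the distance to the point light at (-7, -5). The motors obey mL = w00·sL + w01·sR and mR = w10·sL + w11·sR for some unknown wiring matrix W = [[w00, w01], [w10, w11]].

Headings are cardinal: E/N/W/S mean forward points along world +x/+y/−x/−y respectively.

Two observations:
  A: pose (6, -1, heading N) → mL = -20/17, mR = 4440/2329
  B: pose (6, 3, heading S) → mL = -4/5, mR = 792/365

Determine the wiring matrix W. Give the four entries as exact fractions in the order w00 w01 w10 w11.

-1 0 1 1

obs A: pose=(6,-1,N) → sL=20/17, sR=100/137, mL=-20/17, mR=4440/2329
obs B: pose=(6,3,S) → sL=4/5, sR=100/73, mL=-4/5, mR=792/365
sensor matrix S = [[20/17, 100/137], [4/5, 100/73]]; det S = 174720/170017
solve [mL_A; mL_B] = S·[w00; w01] and [mR_A; mR_B] = S·[w10; w11]:
  w00 = -1, w01 = 0, w10 = 1, w11 = 1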